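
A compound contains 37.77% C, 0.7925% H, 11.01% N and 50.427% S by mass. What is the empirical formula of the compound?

Assume 100 g: 37.77 g C, 0.7925 g H, 11.01 g N, 50.427 g S.
C: 37.77 g ÷ 12.01 g/mol = 3.145 mol
H: 0.7925 g ÷ 1.008 g/mol = 0.7862 mol
N: 11.01 g ÷ 14.01 g/mol = 0.7859 mol
S: 50.427 g ÷ 32.07 g/mol = 1.572 mol
Smallest is N at 0.7859 mol; normalising gives C 4.002, H 1.000, N 1.000, S 2.001
≈ 4:1:1:2 → C4HNS2

C4HNS2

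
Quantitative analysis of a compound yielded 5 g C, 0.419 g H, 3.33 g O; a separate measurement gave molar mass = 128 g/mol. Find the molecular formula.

C6H6O3

C: 5 g ÷ 12.01 g/mol = 0.4163 mol
H: 0.419 g ÷ 1.008 g/mol = 0.4157 mol
O: 3.33 g ÷ 16.00 g/mol = 0.2081 mol
Divide by the smallest (0.2081 mol O): C 2.000, H 1.997, O 1.000
Ratio ≈ 2:2:1, so the empirical formula is C2H2O
Empirical-formula mass = 42.04 g/mol
n = 128 / 42.04 = 3.05 ≈ 3
Molecular formula = (C2H2O)×3 = C6H6O3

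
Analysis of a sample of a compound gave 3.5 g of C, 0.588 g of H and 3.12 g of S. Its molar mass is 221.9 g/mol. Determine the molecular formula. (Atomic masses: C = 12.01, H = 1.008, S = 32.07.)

C9H18S3

Moles — C: 3.5 / 12.01 = 0.2914 mol; H: 0.588 / 1.008 = 0.5833 mol; S: 3.12 / 32.07 = 0.09729 mol
Ratios (÷ 0.09729): C 2.996, H 5.996, S 1.000
Ratio ≈ 3:6:1, so the empirical formula is C3H6S
Empirical-formula mass = 74.15 g/mol
n = 221.9 / 74.15 = 2.99 ≈ 3
Molecular formula = (C3H6S)×3 = C9H18S3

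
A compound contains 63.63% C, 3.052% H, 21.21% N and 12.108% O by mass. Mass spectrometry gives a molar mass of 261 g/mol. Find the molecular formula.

C14H8N4O2

Assume 100 g: 63.63 g C, 3.052 g H, 21.21 g N, 12.108 g O.
Moles — C: 63.63 / 12.01 = 5.298 mol; H: 3.052 / 1.008 = 3.028 mol; N: 21.21 / 14.01 = 1.514 mol; O: 12.108 / 16.00 = 0.7568 mol
Ratios (÷ 0.7568): C 7.001, H 4.001, N 2.001, O 1.000
≈ 7:4:2:1 → C7H4N2O
Empirical-formula mass = 132.12 g/mol
n = 261 / 132.12 = 1.98 ≈ 2
Molecular formula = (C7H4N2O)×2 = C14H8N4O2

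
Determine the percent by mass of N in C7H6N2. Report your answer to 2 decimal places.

23.72%

Molar mass = 7(12.01) + 6(1.008) + 2(14.01) = 118.138 g/mol
Mass of N per mole = 2 × 14.01 = 28.020 g
% N = 28.020 / 118.138 × 100 = 23.72%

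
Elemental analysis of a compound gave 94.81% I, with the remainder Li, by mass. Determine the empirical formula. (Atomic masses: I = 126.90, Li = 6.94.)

Assume 100 g: 94.81 g I, 5.19 g Li.
Moles — I: 94.81 / 126.90 = 0.7471 mol; Li: 5.19 / 6.94 = 0.7478 mol
Divide by the smallest (0.7471 mol I): I 1.000, Li 1.001
≈ 1:1 → ILi

ILi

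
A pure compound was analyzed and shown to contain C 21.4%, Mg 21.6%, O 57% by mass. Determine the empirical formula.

C2MgO4

Assume 100 g: 21.4 g C, 21.6 g Mg, 57 g O.
Moles — C: 21.4 / 12.01 = 1.782 mol; Mg: 21.6 / 24.31 = 0.8885 mol; O: 57 / 16.00 = 3.562 mol
Divide by the smallest (0.8885 mol Mg): C 2.005, Mg 1.000, O 4.009
Ratio ≈ 2:1:4, so the empirical formula is C2MgO4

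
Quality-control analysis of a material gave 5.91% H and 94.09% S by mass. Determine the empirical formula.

H2S

Assume 100 g: 5.91 g H, 94.09 g S.
H: 5.91 g ÷ 1.008 g/mol = 5.863 mol
S: 94.09 g ÷ 32.07 g/mol = 2.934 mol
Ratios (÷ 2.934): H 1.998, S 1.000
→ H2S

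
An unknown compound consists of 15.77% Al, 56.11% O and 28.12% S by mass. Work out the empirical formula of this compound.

Assume 100 g: 15.77 g Al, 56.11 g O, 28.12 g S.
Al: 15.77 g ÷ 26.98 g/mol = 0.5845 mol
O: 56.11 g ÷ 16.00 g/mol = 3.507 mol
S: 28.12 g ÷ 32.07 g/mol = 0.8768 mol
Ratios (÷ 0.5845): Al 1.000, O 6.000, S 1.500
×2: Al 2.00, O 12.00, S 3.00 → Al2O12S3

Al2O12S3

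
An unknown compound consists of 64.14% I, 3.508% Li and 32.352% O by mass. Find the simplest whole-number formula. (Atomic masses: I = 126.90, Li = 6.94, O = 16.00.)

Assume 100 g: 64.14 g I, 3.508 g Li, 32.352 g O.
n(I) = 64.14/126.90 = 0.5054, n(Li) = 3.508/6.94 = 0.5055, n(O) = 32.352/16.00 = 2.022
Divide by the smallest (0.5054 mol I): I 1.000, Li 1.000, O 4.000
Ratio ≈ 1:1:4, so the empirical formula is ILiO4

ILiO4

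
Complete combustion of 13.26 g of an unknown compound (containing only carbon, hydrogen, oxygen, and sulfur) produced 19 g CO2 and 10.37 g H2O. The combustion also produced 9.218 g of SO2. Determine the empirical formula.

mol C = 19 / 44.01 = 0.4317; mass C = 0.4317 × 12.01 = 5.185 g
mol H = 2 × (10.37 / 18.02) = 1.151; mass H = 1.151 × 1.008 = 1.160 g
mol S = 9.218 / 64.07 = 0.1439; mass S = 4.614 g
mass O = 13.26 − (10.96) = 2.301 g → mol O = 0.1438
Ratios (÷ 0.1438): C 3.002, H 8.004, O 1.000, S 1.000
Ratio ≈ 3:8:1:1, so the empirical formula is C3H8OS

C3H8OS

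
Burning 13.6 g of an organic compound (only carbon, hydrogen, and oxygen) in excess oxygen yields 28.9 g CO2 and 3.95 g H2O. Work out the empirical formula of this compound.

mol C = 28.9 / 44.01 = 0.6567; mass C = 0.6567 × 12.01 = 7.887 g
mol H = 2 × (3.95 / 18.02) = 0.4384; mass H = 0.4384 × 1.008 = 0.4419 g
mass O = 13.6 − (8.329) = 5.271 g → mol O = 0.3295
Smallest is O at 0.3295 mol; normalising gives C 1.993, H 1.331, O 1.000
Scaling by 3: C 5.98, H 3.99, O 3.00 → C6H4O3

C6H4O3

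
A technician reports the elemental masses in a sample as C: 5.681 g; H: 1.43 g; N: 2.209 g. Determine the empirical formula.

C3H9N

C: 5.681 g ÷ 12.01 g/mol = 0.473 mol
H: 1.43 g ÷ 1.008 g/mol = 1.419 mol
N: 2.209 g ÷ 14.01 g/mol = 0.1577 mol
Ratios (÷ 0.1577): C 3.000, H 8.997, N 1.000
→ C3H9N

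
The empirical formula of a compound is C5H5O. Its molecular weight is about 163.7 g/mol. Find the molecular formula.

Empirical-formula mass = 81.09 g/mol
n = 163.7 / 81.09 = 2.02 ≈ 2
Molecular formula = (C5H5O)2 = C10H10O2

C10H10O2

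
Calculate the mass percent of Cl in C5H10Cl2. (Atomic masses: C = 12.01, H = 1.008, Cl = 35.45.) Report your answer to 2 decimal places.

Molar mass = 5(12.01) + 10(1.008) + 2(35.45) = 141.030 g/mol
Mass of Cl per mole = 2 × 35.45 = 70.900 g
% Cl = 70.900 / 141.030 × 100 = 50.27%

50.27%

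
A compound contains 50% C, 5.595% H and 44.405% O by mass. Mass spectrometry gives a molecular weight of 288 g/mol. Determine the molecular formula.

Assume 100 g: 50 g C, 5.595 g H, 44.405 g O.
C: 50 g ÷ 12.01 g/mol = 4.163 mol
H: 5.595 g ÷ 1.008 g/mol = 5.551 mol
O: 44.405 g ÷ 16.00 g/mol = 2.775 mol
Divide by the smallest (2.775 mol O): C 1.500, H 2.000, O 1.000
Multiply by 2: C 3.00, H 4.00, O 2.00 → C3H4O2
Empirical-formula mass = 72.06 g/mol
n = 288 / 72.06 = 4.00 ≈ 4
Molecular formula = (C3H4O2)×4 = C12H16O8

C12H16O8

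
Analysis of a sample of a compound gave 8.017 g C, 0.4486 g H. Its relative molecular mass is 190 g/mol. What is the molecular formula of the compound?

n(C) = 8.017/12.01 = 0.6675, n(H) = 0.4486/1.008 = 0.445
Smallest is H at 0.445 mol; normalising gives C 1.500, H 1.000
Scaling by 2: C 3.00, H 2.00 → C3H2
Empirical-formula mass = 38.05 g/mol
n = 190 / 38.05 = 4.99 ≈ 5
Molecular formula = (C3H2)×5 = C15H10

C15H10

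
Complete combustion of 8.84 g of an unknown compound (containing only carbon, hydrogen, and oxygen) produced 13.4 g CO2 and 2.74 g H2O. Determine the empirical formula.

mol C = 13.4 / 44.01 = 0.3045; mass C = 0.3045 × 12.01 = 3.657 g
mol H = 2 × (2.74 / 18.02) = 0.3041; mass H = 0.3041 × 1.008 = 0.3065 g
mass O = 8.84 − (3.963) = 4.877 g → mol O = 0.3048
Divide by the smallest (0.3041 mol H): C 1.001, H 1.000, O 1.002
Ratio ≈ 1:1:1, so the empirical formula is CHO

CHO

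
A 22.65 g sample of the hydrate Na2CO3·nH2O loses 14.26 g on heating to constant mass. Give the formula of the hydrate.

Na2CO3·10H2O

Mass of anhydrous Na2CO3 = 22.65 − 14.26 = 8.39 g
mol H2O = 14.26 / 18.02 = 0.7913
Molar mass of Na2CO3 = 105.99 g/mol → mol Na2CO3 = 8.39 / 105.99 = 0.07916
n = 0.7913 / 0.07916 = 10.00 ≈ 10 → Na2CO3·10H2O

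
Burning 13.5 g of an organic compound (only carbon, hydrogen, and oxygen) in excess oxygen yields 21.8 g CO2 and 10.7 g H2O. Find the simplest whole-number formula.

C5H12O4

mol C = 21.8 / 44.01 = 0.4953; mass C = 0.4953 × 12.01 = 5.949 g
mol H = 2 × (10.7 / 18.02) = 1.188; mass H = 1.188 × 1.008 = 1.197 g
mass O = 13.5 − (7.146) = 6.354 g → mol O = 0.3971
Ratios (÷ 0.3971): C 1.247, H 2.990, O 1.000
×4: C 4.99, H 11.96, O 4.00 → C5H12O4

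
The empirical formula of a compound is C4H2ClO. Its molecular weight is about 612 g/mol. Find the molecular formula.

Empirical-formula mass = 101.51 g/mol
n = 612 / 101.51 = 6.03 ≈ 6
Molecular formula = (C4H2ClO)6 = C24H12Cl6O6

C24H12Cl6O6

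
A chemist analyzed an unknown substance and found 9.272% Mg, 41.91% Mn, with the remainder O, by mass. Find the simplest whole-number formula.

MgMn2O8

Assume 100 g: 9.272 g Mg, 41.91 g Mn, 48.818 g O.
Moles — Mg: 9.272 / 24.31 = 0.3814 mol; Mn: 41.91 / 54.94 = 0.7628 mol; O: 48.818 / 16.00 = 3.051 mol
Divide by the smallest (0.3814 mol Mg): Mg 1.000, Mn 2.000, O 8.000
→ MgMn2O8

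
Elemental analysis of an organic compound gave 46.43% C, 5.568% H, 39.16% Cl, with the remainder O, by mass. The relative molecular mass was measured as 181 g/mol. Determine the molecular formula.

Assume 100 g: 46.43 g C, 5.568 g H, 39.16 g Cl, 8.842 g O.
n(C) = 46.43/12.01 = 3.866, n(H) = 5.568/1.008 = 5.524, n(Cl) = 39.16/35.45 = 1.105, n(O) = 8.842/16.00 = 0.5526
Smallest is O at 0.5526 mol; normalising gives C 6.996, H 9.996, Cl 1.999, O 1.000
≈ 7:10:2:1 → C7H10Cl2O
Empirical-formula mass = 181.05 g/mol
n = 181 / 181.05 = 1.00 ≈ 1
Molecular formula = empirical formula = C7H10Cl2O

C7H10Cl2O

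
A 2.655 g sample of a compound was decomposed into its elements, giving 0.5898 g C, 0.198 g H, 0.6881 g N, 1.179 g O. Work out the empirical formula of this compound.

C2H8N2O3

Moles — C: 0.5898 / 12.01 = 0.04911 mol; H: 0.198 / 1.008 = 0.1964 mol; N: 0.6881 / 14.01 = 0.04911 mol; O: 1.179 / 16.00 = 0.07369 mol
Smallest is C at 0.04911 mol; normalising gives C 1.000, H 4.000, N 1.000, O 1.500
Scaling by 2: C 2.00, H 8.00, N 2.00, O 3.00 → C2H8N2O3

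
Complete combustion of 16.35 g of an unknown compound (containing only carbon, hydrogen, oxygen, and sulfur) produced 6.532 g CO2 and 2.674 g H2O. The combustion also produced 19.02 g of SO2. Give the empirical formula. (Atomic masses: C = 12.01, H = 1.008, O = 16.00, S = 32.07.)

CH2O2S2

mol C = 6.532 / 44.01 = 0.1484; mass C = 0.1484 × 12.01 = 1.783 g
mol H = 2 × (2.674 / 18.02) = 0.2968; mass H = 0.2968 × 1.008 = 0.2992 g
mol S = 19.02 / 64.07 = 0.2969; mass S = 9.520 g
mass O = 16.35 − (11.60) = 4.748 g → mol O = 0.2967
Divide by the smallest (0.1484 mol C): C 1.000, H 2.000, O 1.999, S 2.000
Ratio ≈ 1:2:2:2, so the empirical formula is CH2O2S2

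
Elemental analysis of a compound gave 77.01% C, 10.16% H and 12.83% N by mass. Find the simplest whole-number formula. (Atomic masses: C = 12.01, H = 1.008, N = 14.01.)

C7H11N

Assume 100 g: 77.01 g C, 10.16 g H, 12.83 g N.
n(C) = 77.01/12.01 = 6.412, n(H) = 10.16/1.008 = 10.08, n(N) = 12.83/14.01 = 0.9158
Divide by the smallest (0.9158 mol N): C 7.002, H 11.006, N 1.000
≈ 7:11:1 → C7H11N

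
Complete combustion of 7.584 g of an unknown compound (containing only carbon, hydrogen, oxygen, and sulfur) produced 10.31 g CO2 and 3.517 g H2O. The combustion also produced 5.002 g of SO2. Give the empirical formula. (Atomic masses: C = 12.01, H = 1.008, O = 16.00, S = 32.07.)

C6H10O3S2

mol C = 10.31 / 44.01 = 0.2343; mass C = 0.2343 × 12.01 = 2.814 g
mol H = 2 × (3.517 / 18.02) = 0.3903; mass H = 0.3903 × 1.008 = 0.3935 g
mol S = 5.002 / 64.07 = 0.07807; mass S = 2.504 g
mass O = 7.584 − (5.711) = 1.873 g → mol O = 0.1171
Divide by the smallest (0.07807 mol S): C 3.001, H 5.000, O 1.500, S 1.000
Multiply by 2: C 6.00, H 10.00, O 3.00, S 2.00 → C6H10O3S2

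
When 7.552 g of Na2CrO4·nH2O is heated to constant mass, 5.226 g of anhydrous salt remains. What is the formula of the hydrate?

Na2CrO4·4H2O

Mass of water lost = 7.552 − 5.226 = 2.326 g → 2.326 / 18.02 = 0.1291 mol H2O
Molar mass of Na2CrO4 = 161.98 g/mol → mol Na2CrO4 = 5.226 / 161.98 = 0.03226
n = 0.1291 / 0.03226 = 4.00 ≈ 4 → Na2CrO4·4H2O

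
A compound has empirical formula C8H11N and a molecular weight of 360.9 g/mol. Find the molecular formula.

Empirical-formula mass = 121.18 g/mol
n = 360.9 / 121.18 = 2.98 ≈ 3
Molecular formula = (C8H11N)3 = C24H33N3

C24H33N3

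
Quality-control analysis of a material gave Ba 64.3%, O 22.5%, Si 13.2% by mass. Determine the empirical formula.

Assume 100 g: 64.3 g Ba, 22.5 g O, 13.2 g Si.
Ba: 64.3 g ÷ 137.33 g/mol = 0.4682 mol
O: 22.5 g ÷ 16.00 g/mol = 1.406 mol
Si: 13.2 g ÷ 28.09 g/mol = 0.4699 mol
Ratios (÷ 0.4682): Ba 1.000, O 3.003, Si 1.004
→ BaO3Si

BaO3Si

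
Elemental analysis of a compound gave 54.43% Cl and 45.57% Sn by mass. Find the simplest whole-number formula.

Cl4Sn

Assume 100 g: 54.43 g Cl, 45.57 g Sn.
n(Cl) = 54.43/35.45 = 1.535, n(Sn) = 45.57/118.71 = 0.3839
Ratios (÷ 0.3839): Cl 4.000, Sn 1.000
≈ 4:1 → Cl4Sn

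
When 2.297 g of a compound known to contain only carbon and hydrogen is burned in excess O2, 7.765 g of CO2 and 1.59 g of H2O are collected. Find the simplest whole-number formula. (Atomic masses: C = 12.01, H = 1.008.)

mol C = 7.765 / 44.01 = 0.1764; mass C = 0.1764 × 12.01 = 2.119 g
mol H = 2 × (1.59 / 18.02) = 0.1765; mass H = 0.1765 × 1.008 = 0.1779 g
Ratios (÷ 0.1764): C 1.000, H 1.000
→ CH

CH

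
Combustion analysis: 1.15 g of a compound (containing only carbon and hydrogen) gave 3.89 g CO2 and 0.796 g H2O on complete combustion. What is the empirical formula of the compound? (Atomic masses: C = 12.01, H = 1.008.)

CH

mol C = 3.89 / 44.01 = 0.08839; mass C = 0.08839 × 12.01 = 1.062 g
mol H = 2 × (0.796 / 18.02) = 0.08835; mass H = 0.08835 × 1.008 = 0.08905 g
Ratios (÷ 0.08835): C 1.000, H 1.000
Ratio ≈ 1:1, so the empirical formula is CH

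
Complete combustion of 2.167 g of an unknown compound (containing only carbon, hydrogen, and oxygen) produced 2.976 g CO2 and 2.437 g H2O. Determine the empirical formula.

mol C = 2.976 / 44.01 = 0.06762; mass C = 0.06762 × 12.01 = 0.8121 g
mol H = 2 × (2.437 / 18.02) = 0.2705; mass H = 0.2705 × 1.008 = 0.2726 g
mass O = 2.167 − (1.085) = 1.082 g → mol O = 0.06764
Ratios (÷ 0.06762): C 1.000, H 4.000, O 1.000
Ratio ≈ 1:4:1, so the empirical formula is CH4O

CH4O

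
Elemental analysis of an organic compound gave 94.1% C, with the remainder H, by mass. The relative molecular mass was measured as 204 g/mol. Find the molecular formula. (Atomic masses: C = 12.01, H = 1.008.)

Assume 100 g: 94.1 g C, 5.9 g H.
n(C) = 94.1/12.01 = 7.835, n(H) = 5.9/1.008 = 5.853
Ratios (÷ 5.853): C 1.339, H 1.000
Scaling by 3: C 4.02, H 3.00 → C4H3
Empirical-formula mass = 51.06 g/mol
n = 204 / 51.06 = 3.99 ≈ 4
Molecular formula = (C4H3)×4 = C16H12

C16H12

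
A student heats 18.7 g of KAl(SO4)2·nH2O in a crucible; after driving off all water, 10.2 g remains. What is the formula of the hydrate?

KAl(SO4)2·12H2O

Mass of water lost = 18.7 − 10.2 = 8.5 g → 8.5 / 18.02 = 0.4717 mol H2O
Molar mass of KAl(SO4)2 = 258.22 g/mol → mol KAl(SO4)2 = 10.2 / 258.22 = 0.0395
n = 0.4717 / 0.0395 = 11.94 ≈ 12 → KAl(SO4)2·12H2O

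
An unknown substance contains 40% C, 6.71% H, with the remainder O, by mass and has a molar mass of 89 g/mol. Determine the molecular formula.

C3H6O3

Assume 100 g: 40 g C, 6.71 g H, 53.29 g O.
n(C) = 40/12.01 = 3.331, n(H) = 6.71/1.008 = 6.657, n(O) = 53.29/16.00 = 3.331
Ratios (÷ 3.331): C 1.000, H 1.999, O 1.000
Ratio ≈ 1:2:1, so the empirical formula is CH2O
Empirical-formula mass = 30.03 g/mol
n = 89 / 30.03 = 2.96 ≈ 3
Molecular formula = (CH2O)×3 = C3H6O3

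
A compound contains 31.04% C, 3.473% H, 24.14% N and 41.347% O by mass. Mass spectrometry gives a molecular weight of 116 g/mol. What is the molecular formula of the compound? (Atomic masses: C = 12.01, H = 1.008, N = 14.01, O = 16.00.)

C3H4N2O3

Assume 100 g: 31.04 g C, 3.473 g H, 24.14 g N, 41.347 g O.
C: 31.04 g ÷ 12.01 g/mol = 2.585 mol
H: 3.473 g ÷ 1.008 g/mol = 3.445 mol
N: 24.14 g ÷ 14.01 g/mol = 1.723 mol
O: 41.347 g ÷ 16.00 g/mol = 2.584 mol
Ratios (÷ 1.723): C 1.500, H 2.000, N 1.000, O 1.500
×2: C 3.00, H 4.00, N 2.00, O 3.00 → C3H4N2O3
Empirical-formula mass = 116.08 g/mol
n = 116 / 116.08 = 1.00 ≈ 1
Molecular formula = empirical formula = C3H4N2O3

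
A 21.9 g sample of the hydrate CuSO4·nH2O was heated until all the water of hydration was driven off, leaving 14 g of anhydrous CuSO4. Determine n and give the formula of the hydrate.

CuSO4·5H2O

Mass of water lost = 21.9 − 14 = 7.9 g → 7.9 / 18.02 = 0.4384 mol H2O
Molar mass of CuSO4 = 159.62 g/mol → mol CuSO4 = 14 / 159.62 = 0.08771
n = 0.4384 / 0.08771 = 5.00 ≈ 5 → CuSO4·5H2O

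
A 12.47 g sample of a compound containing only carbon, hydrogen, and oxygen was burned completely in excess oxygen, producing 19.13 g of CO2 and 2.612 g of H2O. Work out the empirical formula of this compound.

mol C = 19.13 / 44.01 = 0.4347; mass C = 0.4347 × 12.01 = 5.220 g
mol H = 2 × (2.612 / 18.02) = 0.2899; mass H = 0.2899 × 1.008 = 0.2922 g
mass O = 12.47 − (5.513) = 6.957 g → mol O = 0.4348
Divide by the smallest (0.2899 mol H): C 1.499, H 1.000, O 1.500
Multiply by 2: C 3.00, H 2.00, O 3.00 → C3H2O3

C3H2O3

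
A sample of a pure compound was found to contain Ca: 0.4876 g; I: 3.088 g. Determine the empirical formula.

n(Ca) = 0.4876/40.08 = 0.01217, n(I) = 3.088/126.90 = 0.02433
Ratios (÷ 0.01217): Ca 1.000, I 2.000
≈ 1:2 → CaI2

CaI2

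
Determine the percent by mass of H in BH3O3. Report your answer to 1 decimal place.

4.9%

Molar mass = 1(10.81) + 3(1.008) + 3(16.00) = 61.834 g/mol
Mass of H per mole = 3 × 1.008 = 3.024 g
% H = 3.024 / 61.834 × 100 = 4.9%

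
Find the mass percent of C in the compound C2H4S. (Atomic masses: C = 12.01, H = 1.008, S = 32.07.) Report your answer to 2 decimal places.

39.95%

Molar mass = 2(12.01) + 4(1.008) + 1(32.07) = 60.122 g/mol
Mass of C per mole = 2 × 12.01 = 24.020 g
% C = 24.020 / 60.122 × 100 = 39.95%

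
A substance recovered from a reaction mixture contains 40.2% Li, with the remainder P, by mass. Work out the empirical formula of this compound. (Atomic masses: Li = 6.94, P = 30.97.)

Assume 100 g: 40.2 g Li, 59.8 g P.
Moles — Li: 40.2 / 6.94 = 5.793 mol; P: 59.8 / 30.97 = 1.931 mol
Divide by the smallest (1.931 mol P): Li 3.000, P 1.000
Ratio ≈ 3:1, so the empirical formula is Li3P

Li3P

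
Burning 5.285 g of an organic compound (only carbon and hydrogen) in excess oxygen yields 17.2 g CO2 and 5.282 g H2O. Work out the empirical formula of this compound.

C2H3

mol C = 17.2 / 44.01 = 0.3908; mass C = 0.3908 × 12.01 = 4.694 g
mol H = 2 × (5.282 / 18.02) = 0.5862; mass H = 0.5862 × 1.008 = 0.5909 g
Ratios (÷ 0.3908): C 1.000, H 1.500
Multiply by 2: C 2.00, H 3.00 → C2H3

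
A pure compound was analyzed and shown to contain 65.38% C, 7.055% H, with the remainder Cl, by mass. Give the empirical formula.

C7H9Cl

Assume 100 g: 65.38 g C, 7.055 g H, 27.565 g Cl.
Moles — C: 65.38 / 12.01 = 5.444 mol; H: 7.055 / 1.008 = 6.999 mol; Cl: 27.565 / 35.45 = 0.7776 mol
Ratios (÷ 0.7776): C 7.001, H 9.001, Cl 1.000
Ratio ≈ 7:9:1, so the empirical formula is C7H9Cl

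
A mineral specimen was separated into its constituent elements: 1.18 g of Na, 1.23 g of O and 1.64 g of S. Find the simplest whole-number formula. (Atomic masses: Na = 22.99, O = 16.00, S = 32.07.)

Na: 1.18 g ÷ 22.99 g/mol = 0.05133 mol
O: 1.23 g ÷ 16.00 g/mol = 0.07687 mol
S: 1.64 g ÷ 32.07 g/mol = 0.05114 mol
Smallest is S at 0.05114 mol; normalising gives Na 1.004, O 1.503, S 1.000
Scaling by 2: Na 2.01, O 3.01, S 2.00 → Na2O3S2

Na2O3S2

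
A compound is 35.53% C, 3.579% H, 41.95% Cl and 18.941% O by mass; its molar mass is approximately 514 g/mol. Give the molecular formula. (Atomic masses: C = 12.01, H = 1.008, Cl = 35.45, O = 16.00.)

C15H18Cl6O6

Assume 100 g: 35.53 g C, 3.579 g H, 41.95 g Cl, 18.941 g O.
Moles — C: 35.53 / 12.01 = 2.958 mol; H: 3.579 / 1.008 = 3.551 mol; Cl: 41.95 / 35.45 = 1.183 mol; O: 18.941 / 16.00 = 1.184 mol
Ratios (÷ 1.183): C 2.500, H 3.000, Cl 1.000, O 1.000
×2: C 5.00, H 6.00, Cl 2.00, O 2.00 → C5H6Cl2O2
Empirical-formula mass = 169.00 g/mol
n = 514 / 169.00 = 3.04 ≈ 3
Molecular formula = (C5H6Cl2O2)×3 = C15H18Cl6O6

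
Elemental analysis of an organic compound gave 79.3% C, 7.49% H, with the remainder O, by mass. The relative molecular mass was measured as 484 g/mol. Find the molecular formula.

C32H36O4

Assume 100 g: 79.3 g C, 7.49 g H, 13.21 g O.
C: 79.3 g ÷ 12.01 g/mol = 6.603 mol
H: 7.49 g ÷ 1.008 g/mol = 7.431 mol
O: 13.21 g ÷ 16.00 g/mol = 0.8256 mol
Divide by the smallest (0.8256 mol O): C 7.997, H 9.000, O 1.000
≈ 8:9:1 → C8H9O
Empirical-formula mass = 121.15 g/mol
n = 484 / 121.15 = 3.99 ≈ 4
Molecular formula = (C8H9O)×4 = C32H36O4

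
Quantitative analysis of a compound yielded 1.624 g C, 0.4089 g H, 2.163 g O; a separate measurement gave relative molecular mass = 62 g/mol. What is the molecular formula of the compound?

C: 1.624 g ÷ 12.01 g/mol = 0.1352 mol
H: 0.4089 g ÷ 1.008 g/mol = 0.4057 mol
O: 2.163 g ÷ 16.00 g/mol = 0.1352 mol
Smallest is O at 0.1352 mol; normalising gives C 1.000, H 3.001, O 1.000
→ CH3O
Empirical-formula mass = 31.03 g/mol
n = 62 / 31.03 = 2.00 ≈ 2
Molecular formula = (CH3O)×2 = C2H6O2

C2H6O2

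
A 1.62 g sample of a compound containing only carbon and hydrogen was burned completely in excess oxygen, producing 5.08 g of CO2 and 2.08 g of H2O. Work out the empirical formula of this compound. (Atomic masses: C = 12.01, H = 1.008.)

CH2

mol C = 5.08 / 44.01 = 0.1154; mass C = 0.1154 × 12.01 = 1.386 g
mol H = 2 × (2.08 / 18.02) = 0.2309; mass H = 0.2309 × 1.008 = 0.2327 g
Divide by the smallest (0.1154 mol C): C 1.000, H 2.000
≈ 1:2 → CH2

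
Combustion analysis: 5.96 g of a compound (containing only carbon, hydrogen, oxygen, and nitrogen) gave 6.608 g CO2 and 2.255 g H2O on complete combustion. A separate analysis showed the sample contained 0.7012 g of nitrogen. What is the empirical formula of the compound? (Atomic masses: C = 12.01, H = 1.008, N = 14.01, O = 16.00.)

mol C = 6.608 / 44.01 = 0.1501; mass C = 0.1501 × 12.01 = 1.803 g
mol H = 2 × (2.255 / 18.02) = 0.2503; mass H = 0.2503 × 1.008 = 0.2523 g
mol N = 0.7012 / 14.01 = 0.05005
mass O = 5.96 − (2.757) = 3.203 g → mol O = 0.2002
Divide by the smallest (0.05005 mol N): C 3.000, H 5.001, N 1.000, O 4.000
Ratio ≈ 3:5:1:4, so the empirical formula is C3H5NO4

C3H5NO4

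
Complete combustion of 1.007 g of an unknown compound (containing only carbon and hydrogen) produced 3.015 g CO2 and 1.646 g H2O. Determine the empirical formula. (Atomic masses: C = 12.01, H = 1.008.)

mol C = 3.015 / 44.01 = 0.06851; mass C = 0.06851 × 12.01 = 0.8228 g
mol H = 2 × (1.646 / 18.02) = 0.1827; mass H = 0.1827 × 1.008 = 0.1841 g
Divide by the smallest (0.06851 mol C): C 1.000, H 2.667
Multiply by 3: C 3.00, H 8.00 → C3H8

C3H8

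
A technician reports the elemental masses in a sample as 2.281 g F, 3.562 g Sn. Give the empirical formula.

F4Sn

F: 2.281 g ÷ 19.00 g/mol = 0.1201 mol
Sn: 3.562 g ÷ 118.71 g/mol = 0.03001 mol
Smallest is Sn at 0.03001 mol; normalising gives F 4.001, Sn 1.000
→ F4Sn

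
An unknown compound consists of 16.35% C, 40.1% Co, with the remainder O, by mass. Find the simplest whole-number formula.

C2CoO4

Assume 100 g: 16.35 g C, 40.1 g Co, 43.55 g O.
Moles — C: 16.35 / 12.01 = 1.361 mol; Co: 40.1 / 58.93 = 0.6805 mol; O: 43.55 / 16.00 = 2.722 mol
Divide by the smallest (0.6805 mol Co): C 2.001, Co 1.000, O 4.000
Ratio ≈ 2:1:4, so the empirical formula is C2CoO4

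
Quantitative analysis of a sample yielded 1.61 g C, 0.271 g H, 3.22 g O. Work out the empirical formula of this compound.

C: 1.61 g ÷ 12.01 g/mol = 0.1341 mol
H: 0.271 g ÷ 1.008 g/mol = 0.2688 mol
O: 3.22 g ÷ 16.00 g/mol = 0.2013 mol
Ratios (÷ 0.1341): C 1.000, H 2.006, O 1.501
Scaling by 2: C 2.00, H 4.01, O 3.00 → C2H4O3

C2H4O3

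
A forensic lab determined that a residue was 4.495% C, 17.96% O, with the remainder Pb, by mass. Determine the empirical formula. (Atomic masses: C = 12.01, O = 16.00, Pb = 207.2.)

Assume 100 g: 4.495 g C, 17.96 g O, 77.545 g Pb.
Moles — C: 4.495 / 12.01 = 0.3743 mol; O: 17.96 / 16.00 = 1.123 mol; Pb: 77.545 / 207.2 = 0.3743 mol
Divide by the smallest (0.3743 mol Pb): C 1.000, O 2.999, Pb 1.000
Ratio ≈ 1:3:1, so the empirical formula is CO3Pb

CO3Pb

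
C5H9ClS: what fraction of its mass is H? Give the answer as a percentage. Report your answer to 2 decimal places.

6.64%

Molar mass = 5(12.01) + 9(1.008) + 1(35.45) + 1(32.07) = 136.642 g/mol
Mass of H per mole = 9 × 1.008 = 9.072 g
% H = 9.072 / 136.642 × 100 = 6.64%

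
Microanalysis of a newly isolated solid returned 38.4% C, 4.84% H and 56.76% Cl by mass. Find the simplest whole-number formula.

Assume 100 g: 38.4 g C, 4.84 g H, 56.76 g Cl.
C: 38.4 g ÷ 12.01 g/mol = 3.197 mol
H: 4.84 g ÷ 1.008 g/mol = 4.802 mol
Cl: 56.76 g ÷ 35.45 g/mol = 1.601 mol
Smallest is Cl at 1.601 mol; normalising gives C 1.997, H 2.999, Cl 1.000
≈ 2:3:1 → C2H3Cl

C2H3Cl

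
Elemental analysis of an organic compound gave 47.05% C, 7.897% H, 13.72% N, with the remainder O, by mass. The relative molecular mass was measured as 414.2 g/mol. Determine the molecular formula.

C16H32N4O8

Assume 100 g: 47.05 g C, 7.897 g H, 13.72 g N, 31.333 g O.
C: 47.05 g ÷ 12.01 g/mol = 3.918 mol
H: 7.897 g ÷ 1.008 g/mol = 7.834 mol
N: 13.72 g ÷ 14.01 g/mol = 0.9793 mol
O: 31.333 g ÷ 16.00 g/mol = 1.958 mol
Divide by the smallest (0.9793 mol N): C 4.000, H 8.000, N 1.000, O 2.000
≈ 4:8:1:2 → C4H8NO2
Empirical-formula mass = 102.11 g/mol
n = 414.2 / 102.11 = 4.06 ≈ 4
Molecular formula = (C4H8NO2)×4 = C16H32N4O8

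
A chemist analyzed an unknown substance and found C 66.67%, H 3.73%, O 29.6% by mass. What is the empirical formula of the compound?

Assume 100 g: 66.67 g C, 3.73 g H, 29.6 g O.
Moles — C: 66.67 / 12.01 = 5.551 mol; H: 3.73 / 1.008 = 3.7 mol; O: 29.6 / 16.00 = 1.85 mol
Smallest is O at 1.85 mol; normalising gives C 3.001, H 2.000, O 1.000
Ratio ≈ 3:2:1, so the empirical formula is C3H2O

C3H2O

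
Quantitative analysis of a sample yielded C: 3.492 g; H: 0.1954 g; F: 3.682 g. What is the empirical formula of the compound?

C3H2F2

C: 3.492 g ÷ 12.01 g/mol = 0.2908 mol
H: 0.1954 g ÷ 1.008 g/mol = 0.1938 mol
F: 3.682 g ÷ 19.00 g/mol = 0.1938 mol
Smallest is F at 0.1938 mol; normalising gives C 1.500, H 1.000, F 1.000
×2: C 3.00, H 2.00, F 2.00 → C3H2F2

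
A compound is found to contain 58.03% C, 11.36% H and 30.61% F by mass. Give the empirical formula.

Assume 100 g: 58.03 g C, 11.36 g H, 30.61 g F.
C: 58.03 g ÷ 12.01 g/mol = 4.832 mol
H: 11.36 g ÷ 1.008 g/mol = 11.27 mol
F: 30.61 g ÷ 19.00 g/mol = 1.611 mol
Ratios (÷ 1.611): C 2.999, H 6.995, F 1.000
Ratio ≈ 3:7:1, so the empirical formula is C3H7F

C3H7F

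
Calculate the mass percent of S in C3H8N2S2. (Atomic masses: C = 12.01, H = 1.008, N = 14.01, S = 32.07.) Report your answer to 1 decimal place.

Molar mass = 3(12.01) + 8(1.008) + 2(14.01) + 2(32.07) = 136.254 g/mol
Mass of S per mole = 2 × 32.07 = 64.140 g
% S = 64.140 / 136.254 × 100 = 47.1%

47.1%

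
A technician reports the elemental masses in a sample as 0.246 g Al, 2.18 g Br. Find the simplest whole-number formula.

n(Al) = 0.246/26.98 = 0.009118, n(Br) = 2.18/79.90 = 0.02728
Smallest is Al at 0.009118 mol; normalising gives Al 1.000, Br 2.992
→ AlBr3

AlBr3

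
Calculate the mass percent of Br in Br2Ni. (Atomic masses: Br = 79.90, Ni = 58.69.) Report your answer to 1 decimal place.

Molar mass = 2(79.90) + 1(58.69) = 218.490 g/mol
Mass of Br per mole = 2 × 79.90 = 159.800 g
% Br = 159.800 / 218.490 × 100 = 73.1%

73.1%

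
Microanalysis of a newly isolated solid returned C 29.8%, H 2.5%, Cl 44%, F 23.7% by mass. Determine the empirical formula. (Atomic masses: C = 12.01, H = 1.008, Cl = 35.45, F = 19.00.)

C2H2ClF

Assume 100 g: 29.8 g C, 2.5 g H, 44 g Cl, 23.7 g F.
Moles — C: 29.8 / 12.01 = 2.481 mol; H: 2.5 / 1.008 = 2.48 mol; Cl: 44 / 35.45 = 1.241 mol; F: 23.7 / 19.00 = 1.247 mol
Ratios (÷ 1.241): C 1.999, H 1.998, Cl 1.000, F 1.005
≈ 2:2:1:1 → C2H2ClF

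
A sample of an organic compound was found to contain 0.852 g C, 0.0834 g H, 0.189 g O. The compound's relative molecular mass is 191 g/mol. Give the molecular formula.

C12H14O2

n(C) = 0.852/12.01 = 0.07094, n(H) = 0.0834/1.008 = 0.08274, n(O) = 0.189/16.00 = 0.01181
Divide by the smallest (0.01181 mol O): C 6.006, H 7.004, O 1.000
→ C6H7O
Empirical-formula mass = 95.12 g/mol
n = 191 / 95.12 = 2.01 ≈ 2
Molecular formula = (C6H7O)×2 = C12H14O2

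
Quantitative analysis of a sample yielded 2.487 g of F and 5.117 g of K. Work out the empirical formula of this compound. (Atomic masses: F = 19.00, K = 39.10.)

n(F) = 2.487/19.00 = 0.1309, n(K) = 5.117/39.10 = 0.1309
Smallest is K at 0.1309 mol; normalising gives F 1.000, K 1.000
→ FK

FK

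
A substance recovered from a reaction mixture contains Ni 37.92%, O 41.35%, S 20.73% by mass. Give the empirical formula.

Assume 100 g: 37.92 g Ni, 41.35 g O, 20.73 g S.
Moles — Ni: 37.92 / 58.69 = 0.6461 mol; O: 41.35 / 16.00 = 2.584 mol; S: 20.73 / 32.07 = 0.6464 mol
Divide by the smallest (0.6461 mol Ni): Ni 1.000, O 4.000, S 1.000
Ratio ≈ 1:4:1, so the empirical formula is NiO4S

NiO4S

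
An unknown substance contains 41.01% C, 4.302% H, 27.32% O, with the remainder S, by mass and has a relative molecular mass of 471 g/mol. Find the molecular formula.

Assume 100 g: 41.01 g C, 4.302 g H, 27.32 g O, 27.368 g S.
n(C) = 41.01/12.01 = 3.415, n(H) = 4.302/1.008 = 4.268, n(O) = 27.32/16.00 = 1.708, n(S) = 27.368/32.07 = 0.8534
Divide by the smallest (0.8534 mol S): C 4.001, H 5.001, O 2.001, S 1.000
→ C4H5O2S
Empirical-formula mass = 117.15 g/mol
n = 471 / 117.15 = 4.02 ≈ 4
Molecular formula = (C4H5O2S)×4 = C16H20O8S4

C16H20O8S4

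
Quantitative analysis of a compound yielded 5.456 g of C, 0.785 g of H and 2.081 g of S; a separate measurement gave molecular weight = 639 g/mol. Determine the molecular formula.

Moles — C: 5.456 / 12.01 = 0.4543 mol; H: 0.785 / 1.008 = 0.7788 mol; S: 2.081 / 32.07 = 0.06489 mol
Smallest is S at 0.06489 mol; normalising gives C 7.001, H 12.002, S 1.000
→ C7H12S
Empirical-formula mass = 128.24 g/mol
n = 639 / 128.24 = 4.98 ≈ 5
Molecular formula = (C7H12S)×5 = C35H60S5

C35H60S5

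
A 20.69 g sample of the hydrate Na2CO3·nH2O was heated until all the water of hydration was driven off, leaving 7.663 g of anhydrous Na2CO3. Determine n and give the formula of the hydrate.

Mass of water lost = 20.69 − 7.663 = 13.03 g → 13.03 / 18.02 = 0.7229 mol H2O
Molar mass of Na2CO3 = 105.99 g/mol → mol Na2CO3 = 7.663 / 105.99 = 0.0723
n = 0.7229 / 0.0723 = 10.00 ≈ 10 → Na2CO3·10H2O

Na2CO3·10H2O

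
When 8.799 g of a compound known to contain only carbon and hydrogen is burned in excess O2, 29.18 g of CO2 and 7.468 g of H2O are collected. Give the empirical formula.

C4H5

mol C = 29.18 / 44.01 = 0.6630; mass C = 0.6630 × 12.01 = 7.963 g
mol H = 2 × (7.468 / 18.02) = 0.8289; mass H = 0.8289 × 1.008 = 0.8355 g
Ratios (÷ 0.663): C 1.000, H 1.250
Scaling by 4: C 4.00, H 5.00 → C4H5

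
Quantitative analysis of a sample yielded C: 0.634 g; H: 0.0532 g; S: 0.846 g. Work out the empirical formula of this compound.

n(C) = 0.634/12.01 = 0.05279, n(H) = 0.0532/1.008 = 0.05278, n(S) = 0.846/32.07 = 0.02638
Divide by the smallest (0.02638 mol S): C 2.001, H 2.001, S 1.000
≈ 2:2:1 → C2H2S

C2H2S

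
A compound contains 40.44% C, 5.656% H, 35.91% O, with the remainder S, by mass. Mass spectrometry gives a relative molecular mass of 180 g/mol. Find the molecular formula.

C6H10O4S

Assume 100 g: 40.44 g C, 5.656 g H, 35.91 g O, 17.994 g S.
C: 40.44 g ÷ 12.01 g/mol = 3.367 mol
H: 5.656 g ÷ 1.008 g/mol = 5.611 mol
O: 35.91 g ÷ 16.00 g/mol = 2.244 mol
S: 17.994 g ÷ 32.07 g/mol = 0.5611 mol
Divide by the smallest (0.5611 mol S): C 6.001, H 10.000, O 4.000, S 1.000
→ C6H10O4S
Empirical-formula mass = 178.21 g/mol
n = 180 / 178.21 = 1.01 ≈ 1
Molecular formula = empirical formula = C6H10O4S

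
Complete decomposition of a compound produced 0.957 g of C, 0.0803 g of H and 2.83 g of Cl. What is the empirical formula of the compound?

CHCl

n(C) = 0.957/12.01 = 0.07968, n(H) = 0.0803/1.008 = 0.07966, n(Cl) = 2.83/35.45 = 0.07983
Smallest is H at 0.07966 mol; normalising gives C 1.000, H 1.000, Cl 1.002
→ CHCl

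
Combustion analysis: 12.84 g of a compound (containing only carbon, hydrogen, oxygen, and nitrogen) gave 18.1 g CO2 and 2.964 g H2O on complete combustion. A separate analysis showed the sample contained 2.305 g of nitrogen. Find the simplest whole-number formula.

mol C = 18.1 / 44.01 = 0.4113; mass C = 0.4113 × 12.01 = 4.939 g
mol H = 2 × (2.964 / 18.02) = 0.3290; mass H = 0.3290 × 1.008 = 0.3316 g
mol N = 2.305 / 14.01 = 0.1645
mass O = 12.84 − (7.576) = 5.264 g → mol O = 0.3290
Divide by the smallest (0.1645 mol N): C 2.500, H 1.999, N 1.000, O 2.000
Multiply by 2: C 5.00, H 4.00, N 2.00, O 4.00 → C5H4N2O4

C5H4N2O4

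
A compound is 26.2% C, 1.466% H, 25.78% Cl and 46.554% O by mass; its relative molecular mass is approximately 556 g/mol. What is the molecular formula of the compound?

C12H8Cl4O16

Assume 100 g: 26.2 g C, 1.466 g H, 25.78 g Cl, 46.554 g O.
n(C) = 26.2/12.01 = 2.182, n(H) = 1.466/1.008 = 1.454, n(Cl) = 25.78/35.45 = 0.7272, n(O) = 46.554/16.00 = 2.91
Smallest is Cl at 0.7272 mol; normalising gives C 3.000, H 2.000, Cl 1.000, O 4.001
Ratio ≈ 3:2:1:4, so the empirical formula is C3H2ClO4
Empirical-formula mass = 137.50 g/mol
n = 556 / 137.50 = 4.04 ≈ 4
Molecular formula = (C3H2ClO4)×4 = C12H8Cl4O16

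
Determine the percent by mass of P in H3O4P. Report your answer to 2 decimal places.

Molar mass = 3(1.008) + 4(16.00) + 1(30.97) = 97.994 g/mol
Mass of P per mole = 1 × 30.97 = 30.970 g
% P = 30.970 / 97.994 × 100 = 31.60%

31.60%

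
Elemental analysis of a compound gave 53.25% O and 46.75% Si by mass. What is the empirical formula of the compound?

Assume 100 g: 53.25 g O, 46.75 g Si.
n(O) = 53.25/16.00 = 3.328, n(Si) = 46.75/28.09 = 1.664
Ratios (÷ 1.664): O 2.000, Si 1.000
→ O2Si

O2Si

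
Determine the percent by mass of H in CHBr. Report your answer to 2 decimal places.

1.08%

Molar mass = 1(12.01) + 1(1.008) + 1(79.90) = 92.918 g/mol
Mass of H per mole = 1 × 1.008 = 1.008 g
% H = 1.008 / 92.918 × 100 = 1.08%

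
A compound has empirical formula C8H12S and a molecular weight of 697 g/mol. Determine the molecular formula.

C40H60S5

Empirical-formula mass = 140.25 g/mol
n = 697 / 140.25 = 4.97 ≈ 5
Molecular formula = (C8H12S)5 = C40H60S5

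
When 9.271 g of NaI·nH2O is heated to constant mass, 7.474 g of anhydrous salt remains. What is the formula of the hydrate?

NaI·2H2O

Mass of water lost = 9.271 − 7.474 = 1.797 g → 1.797 / 18.02 = 0.09972 mol H2O
Molar mass of NaI = 149.89 g/mol → mol NaI = 7.474 / 149.89 = 0.04986
n = 0.09972 / 0.04986 = 2.00 ≈ 2 → NaI·2H2O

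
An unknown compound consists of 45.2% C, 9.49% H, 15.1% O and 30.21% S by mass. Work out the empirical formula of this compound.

Assume 100 g: 45.2 g C, 9.49 g H, 15.1 g O, 30.21 g S.
n(C) = 45.2/12.01 = 3.764, n(H) = 9.49/1.008 = 9.415, n(O) = 15.1/16.00 = 0.9437, n(S) = 30.21/32.07 = 0.942
Ratios (÷ 0.942): C 3.995, H 9.994, O 1.002, S 1.000
≈ 4:10:1:1 → C4H10OS

C4H10OS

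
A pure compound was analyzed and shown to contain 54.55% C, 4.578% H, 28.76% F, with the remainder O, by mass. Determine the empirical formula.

Assume 100 g: 54.55 g C, 4.578 g H, 28.76 g F, 12.112 g O.
n(C) = 54.55/12.01 = 4.542, n(H) = 4.578/1.008 = 4.542, n(F) = 28.76/19.00 = 1.514, n(O) = 12.112/16.00 = 0.757
Smallest is O at 0.757 mol; normalising gives C 6.000, H 6.000, F 2.000, O 1.000
→ C6H6F2O

C6H6F2O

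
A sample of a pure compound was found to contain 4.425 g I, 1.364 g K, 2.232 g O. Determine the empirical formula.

n(I) = 4.425/126.90 = 0.03487, n(K) = 1.364/39.10 = 0.03488, n(O) = 2.232/16.00 = 0.1395
Divide by the smallest (0.03487 mol I): I 1.000, K 1.000, O 4.001
Ratio ≈ 1:1:4, so the empirical formula is IKO4

IKO4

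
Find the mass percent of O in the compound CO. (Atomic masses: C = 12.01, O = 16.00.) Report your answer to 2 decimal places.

Molar mass = 1(12.01) + 1(16.00) = 28.010 g/mol
Mass of O per mole = 1 × 16.00 = 16.000 g
% O = 16.000 / 28.010 × 100 = 57.12%

57.12%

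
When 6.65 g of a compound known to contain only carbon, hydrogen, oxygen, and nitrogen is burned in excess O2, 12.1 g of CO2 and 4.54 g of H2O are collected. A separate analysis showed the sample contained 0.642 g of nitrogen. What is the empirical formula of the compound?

C6H11NO3

mol C = 12.1 / 44.01 = 0.2749; mass C = 0.2749 × 12.01 = 3.302 g
mol H = 2 × (4.54 / 18.02) = 0.5039; mass H = 0.5039 × 1.008 = 0.5079 g
mol N = 0.642 / 14.01 = 0.04582
mass O = 6.65 − (4.452) = 2.198 g → mol O = 0.1374
Divide by the smallest (0.04582 mol N): C 6.000, H 10.996, N 1.000, O 2.998
≈ 6:11:1:3 → C6H11NO3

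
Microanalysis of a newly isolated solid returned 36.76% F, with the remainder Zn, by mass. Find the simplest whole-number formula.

Assume 100 g: 36.76 g F, 63.24 g Zn.
n(F) = 36.76/19.00 = 1.935, n(Zn) = 63.24/65.38 = 0.9673
Ratios (÷ 0.9673): F 2.000, Zn 1.000
Ratio ≈ 2:1, so the empirical formula is F2Zn

F2Zn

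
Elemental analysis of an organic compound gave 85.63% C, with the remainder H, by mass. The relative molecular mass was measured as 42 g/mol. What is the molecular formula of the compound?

C3H6

Assume 100 g: 85.63 g C, 14.37 g H.
n(C) = 85.63/12.01 = 7.13, n(H) = 14.37/1.008 = 14.26
Ratios (÷ 7.13): C 1.000, H 1.999
≈ 1:2 → CH2
Empirical-formula mass = 14.03 g/mol
n = 42 / 14.03 = 2.99 ≈ 3
Molecular formula = (CH2)×3 = C3H6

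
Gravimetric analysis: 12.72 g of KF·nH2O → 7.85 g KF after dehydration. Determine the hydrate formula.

KF·2H2O

Mass of water lost = 12.72 − 7.85 = 4.87 g → 4.87 / 18.02 = 0.2703 mol H2O
Molar mass of KF = 58.10 g/mol → mol KF = 7.85 / 58.10 = 0.1351
n = 0.2703 / 0.1351 = 2.00 ≈ 2 → KF·2H2O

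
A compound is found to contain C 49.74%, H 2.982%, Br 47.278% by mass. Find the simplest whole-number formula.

Assume 100 g: 49.74 g C, 2.982 g H, 47.278 g Br.
C: 49.74 g ÷ 12.01 g/mol = 4.142 mol
H: 2.982 g ÷ 1.008 g/mol = 2.958 mol
Br: 47.278 g ÷ 79.90 g/mol = 0.5917 mol
Ratios (÷ 0.5917): C 6.999, H 5.000, Br 1.000
Ratio ≈ 7:5:1, so the empirical formula is C7H5Br

C7H5Br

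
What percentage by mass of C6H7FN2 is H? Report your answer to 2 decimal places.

5.59%

Molar mass = 6(12.01) + 7(1.008) + 1(19.00) + 2(14.01) = 126.136 g/mol
Mass of H per mole = 7 × 1.008 = 7.056 g
% H = 7.056 / 126.136 × 100 = 5.59%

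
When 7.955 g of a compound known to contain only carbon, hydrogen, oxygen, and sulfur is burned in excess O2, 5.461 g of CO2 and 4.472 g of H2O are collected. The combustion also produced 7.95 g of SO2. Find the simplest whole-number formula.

CH4OS

mol C = 5.461 / 44.01 = 0.1241; mass C = 0.1241 × 12.01 = 1.490 g
mol H = 2 × (4.472 / 18.02) = 0.4963; mass H = 0.4963 × 1.008 = 0.5003 g
mol S = 7.95 / 64.07 = 0.1241; mass S = 3.979 g
mass O = 7.955 − (5.970) = 1.985 g → mol O = 0.1241
Ratios (÷ 0.1241): C 1.000, H 4.001, O 1.000, S 1.000
Ratio ≈ 1:4:1:1, so the empirical formula is CH4OS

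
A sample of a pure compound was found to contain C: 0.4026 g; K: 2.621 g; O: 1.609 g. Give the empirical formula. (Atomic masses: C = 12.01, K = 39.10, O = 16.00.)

CK2O3

n(C) = 0.4026/12.01 = 0.03352, n(K) = 2.621/39.10 = 0.06703, n(O) = 1.609/16.00 = 0.1006
Divide by the smallest (0.03352 mol C): C 1.000, K 2.000, O 3.000
≈ 1:2:3 → CK2O3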